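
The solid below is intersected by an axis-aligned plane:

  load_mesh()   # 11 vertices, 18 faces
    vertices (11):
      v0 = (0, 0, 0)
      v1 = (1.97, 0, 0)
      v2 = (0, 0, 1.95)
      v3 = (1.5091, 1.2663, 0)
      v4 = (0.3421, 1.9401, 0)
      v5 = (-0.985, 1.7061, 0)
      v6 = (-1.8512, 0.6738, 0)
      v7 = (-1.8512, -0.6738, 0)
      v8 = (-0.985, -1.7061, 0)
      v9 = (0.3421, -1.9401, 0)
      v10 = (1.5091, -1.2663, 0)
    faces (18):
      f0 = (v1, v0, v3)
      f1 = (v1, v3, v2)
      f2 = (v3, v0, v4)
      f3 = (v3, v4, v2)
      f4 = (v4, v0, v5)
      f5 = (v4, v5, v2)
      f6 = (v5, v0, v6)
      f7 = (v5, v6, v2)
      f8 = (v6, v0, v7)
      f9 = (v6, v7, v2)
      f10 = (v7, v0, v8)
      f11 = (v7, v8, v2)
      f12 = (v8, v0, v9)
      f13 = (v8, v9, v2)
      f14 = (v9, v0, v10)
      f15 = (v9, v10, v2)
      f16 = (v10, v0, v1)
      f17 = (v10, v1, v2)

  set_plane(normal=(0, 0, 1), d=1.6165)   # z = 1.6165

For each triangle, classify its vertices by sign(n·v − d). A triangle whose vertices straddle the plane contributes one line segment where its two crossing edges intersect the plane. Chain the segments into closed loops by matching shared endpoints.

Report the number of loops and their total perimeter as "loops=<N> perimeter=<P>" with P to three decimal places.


Straddling triangles (9 of 18):
  (v1,v3,v2) [--+] → (0.258095, 0.21657, 1.6165)–(0.336921, 0, 1.6165)  len=0.2305
  (v3,v4,v2) [--+] → (0.0585079, 0.331807, 1.6165)–(0.258095, 0.21657, 1.6165)  len=0.2305
  (v4,v5,v2) [--+] → (-0.16846, 0.291787, 1.6165)–(0.0585079, 0.331807, 1.6165)  len=0.2305
  (v5,v6,v2) [--+] → (-0.316603, 0.115237, 1.6165)–(-0.16846, 0.291787, 1.6165)  len=0.2305
  (v6,v7,v2) [--+] → (-0.316603, -0.115237, 1.6165)–(-0.316603, 0.115237, 1.6165)  len=0.2305
  (v7,v8,v2) [--+] → (-0.16846, -0.291787, 1.6165)–(-0.316603, -0.115237, 1.6165)  len=0.2305
  (v8,v9,v2) [--+] → (0.0585079, -0.331807, 1.6165)–(-0.16846, -0.291787, 1.6165)  len=0.2305
  (v9,v10,v2) [--+] → (0.258095, -0.21657, 1.6165)–(0.0585079, -0.331807, 1.6165)  len=0.2305
  (v10,v1,v2) [--+] → (0.336921, 0, 1.6165)–(0.258095, -0.21657, 1.6165)  len=0.2305

Chained into 1 loop(s):
  loop 1: 9 segments, perimeter = 2.0742
Total perimeter = 2.074

loops=1 perimeter=2.074


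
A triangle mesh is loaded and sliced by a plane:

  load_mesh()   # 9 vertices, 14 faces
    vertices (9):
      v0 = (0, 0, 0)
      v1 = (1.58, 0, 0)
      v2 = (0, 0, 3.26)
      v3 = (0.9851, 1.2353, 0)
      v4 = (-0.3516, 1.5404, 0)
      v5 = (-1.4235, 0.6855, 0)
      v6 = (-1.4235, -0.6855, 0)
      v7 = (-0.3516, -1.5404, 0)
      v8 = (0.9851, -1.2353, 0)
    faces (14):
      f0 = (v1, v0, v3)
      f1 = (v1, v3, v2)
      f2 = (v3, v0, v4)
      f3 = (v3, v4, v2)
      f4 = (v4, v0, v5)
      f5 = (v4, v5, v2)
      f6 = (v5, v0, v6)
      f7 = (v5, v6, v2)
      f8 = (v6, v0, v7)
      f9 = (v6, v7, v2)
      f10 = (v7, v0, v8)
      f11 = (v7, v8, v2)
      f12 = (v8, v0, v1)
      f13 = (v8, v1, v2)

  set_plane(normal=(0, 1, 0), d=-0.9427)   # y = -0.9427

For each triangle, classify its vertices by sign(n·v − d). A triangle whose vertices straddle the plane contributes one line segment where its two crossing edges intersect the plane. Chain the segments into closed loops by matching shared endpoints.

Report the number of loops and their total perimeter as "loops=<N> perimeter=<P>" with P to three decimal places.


Straddling triangles (6 of 14):
  (v6,v0,v7) [++-] → (-0.215174, -0.9427, 0)–(-1.10101, -0.9427, 0)  len=0.8858
  (v6,v7,v2) [+-+] → (-1.10101, -0.9427, 0)–(-0.215174, -0.9427, 1.26493)  len=1.5443
  (v7,v0,v8) [-+-] → (-0.215174, -0.9427, 0)–(0.751764, -0.9427, 0)  len=0.9669
  (v7,v8,v2) [--+] → (0.751764, -0.9427, 0.772182)–(-0.215174, -0.9427, 1.26493)  len=1.0853
  (v8,v0,v1) [-++] → (0.751764, -0.9427, 0)–(1.12601, -0.9427, 0)  len=0.3742
  (v8,v1,v2) [-++] → (1.12601, -0.9427, 0)–(0.751764, -0.9427, 0.772182)  len=0.8581

Chained into 1 loop(s):
  loop 1: 6 segments, perimeter = 5.7146
Total perimeter = 5.715

loops=1 perimeter=5.715


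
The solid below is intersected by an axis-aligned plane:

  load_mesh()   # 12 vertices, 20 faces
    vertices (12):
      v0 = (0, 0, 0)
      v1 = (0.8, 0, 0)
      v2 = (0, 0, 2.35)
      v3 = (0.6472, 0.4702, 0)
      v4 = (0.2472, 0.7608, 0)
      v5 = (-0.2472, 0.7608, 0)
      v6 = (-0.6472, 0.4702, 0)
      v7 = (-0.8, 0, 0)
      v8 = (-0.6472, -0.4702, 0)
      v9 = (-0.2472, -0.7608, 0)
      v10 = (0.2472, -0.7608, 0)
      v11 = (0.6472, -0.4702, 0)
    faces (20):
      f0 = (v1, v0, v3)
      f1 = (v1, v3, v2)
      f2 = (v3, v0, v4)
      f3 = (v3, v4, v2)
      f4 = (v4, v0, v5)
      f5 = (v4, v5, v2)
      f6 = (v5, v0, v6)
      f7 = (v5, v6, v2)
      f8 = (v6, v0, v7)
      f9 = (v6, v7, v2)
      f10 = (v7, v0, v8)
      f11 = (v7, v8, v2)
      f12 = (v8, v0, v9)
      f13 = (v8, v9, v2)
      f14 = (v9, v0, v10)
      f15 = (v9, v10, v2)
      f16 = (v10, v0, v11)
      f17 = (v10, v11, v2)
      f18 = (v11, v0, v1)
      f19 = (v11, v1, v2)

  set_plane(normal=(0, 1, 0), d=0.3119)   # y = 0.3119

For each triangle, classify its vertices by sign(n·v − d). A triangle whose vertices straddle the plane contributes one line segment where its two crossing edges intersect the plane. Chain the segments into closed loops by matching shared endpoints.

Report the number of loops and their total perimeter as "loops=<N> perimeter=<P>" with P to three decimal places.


Straddling triangles (10 of 20):
  (v1,v0,v3) [--+] → (0.42931, 0.3119, 0)–(0.698642, 0.3119, 0)  len=0.2693
  (v1,v3,v2) [-+-] → (0.698642, 0.3119, 0)–(0.42931, 0.3119, 0.791163)  len=0.8358
  (v3,v0,v4) [+-+] → (0.42931, 0.3119, 0)–(0.101343, 0.3119, 0)  len=0.3280
  (v3,v4,v2) [++-] → (0.101343, 0.3119, 1.38659)–(0.42931, 0.3119, 0.791163)  len=0.6798
  (v4,v0,v5) [+-+] → (0.101343, 0.3119, 0)–(-0.101343, 0.3119, 0)  len=0.2027
  (v4,v5,v2) [++-] → (-0.101343, 0.3119, 1.38659)–(0.101343, 0.3119, 1.38659)  len=0.2027
  (v5,v0,v6) [+-+] → (-0.101343, 0.3119, 0)–(-0.42931, 0.3119, 0)  len=0.3280
  (v5,v6,v2) [++-] → (-0.42931, 0.3119, 0.791163)–(-0.101343, 0.3119, 1.38659)  len=0.6798
  (v6,v0,v7) [+--] → (-0.42931, 0.3119, 0)–(-0.698642, 0.3119, 0)  len=0.2693
  (v6,v7,v2) [+--] → (-0.698642, 0.3119, 0)–(-0.42931, 0.3119, 0.791163)  len=0.8358

Chained into 1 loop(s):
  loop 1: 10 segments, perimeter = 4.6310
Total perimeter = 4.631

loops=1 perimeter=4.631


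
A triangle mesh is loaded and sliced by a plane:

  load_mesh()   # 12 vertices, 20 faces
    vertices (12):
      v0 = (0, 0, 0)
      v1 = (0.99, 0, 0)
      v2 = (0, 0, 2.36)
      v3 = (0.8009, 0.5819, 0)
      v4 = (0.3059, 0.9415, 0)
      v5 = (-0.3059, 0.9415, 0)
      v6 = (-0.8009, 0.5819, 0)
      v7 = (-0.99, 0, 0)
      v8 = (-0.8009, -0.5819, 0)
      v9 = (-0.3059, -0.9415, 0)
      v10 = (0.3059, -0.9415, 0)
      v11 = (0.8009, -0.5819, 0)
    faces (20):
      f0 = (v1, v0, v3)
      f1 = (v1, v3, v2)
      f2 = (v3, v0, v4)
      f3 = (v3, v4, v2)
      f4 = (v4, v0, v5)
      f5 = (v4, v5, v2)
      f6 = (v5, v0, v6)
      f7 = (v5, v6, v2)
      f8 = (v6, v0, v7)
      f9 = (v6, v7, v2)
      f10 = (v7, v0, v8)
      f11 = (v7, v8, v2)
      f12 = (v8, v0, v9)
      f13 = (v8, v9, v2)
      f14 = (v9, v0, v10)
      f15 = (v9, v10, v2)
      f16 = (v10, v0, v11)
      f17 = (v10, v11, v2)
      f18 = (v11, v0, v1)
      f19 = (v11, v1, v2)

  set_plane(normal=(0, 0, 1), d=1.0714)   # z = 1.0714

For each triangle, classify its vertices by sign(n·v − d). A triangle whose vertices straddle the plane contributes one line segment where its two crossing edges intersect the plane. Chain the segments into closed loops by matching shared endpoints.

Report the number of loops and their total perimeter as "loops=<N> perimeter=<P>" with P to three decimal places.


Straddling triangles (10 of 20):
  (v1,v3,v2) [--+] → (0.437305, 0.317727, 1.0714)–(0.540557, 0, 1.0714)  len=0.3341
  (v3,v4,v2) [--+] → (0.167027, 0.514075, 1.0714)–(0.437305, 0.317727, 1.0714)  len=0.3341
  (v4,v5,v2) [--+] → (-0.167027, 0.514075, 1.0714)–(0.167027, 0.514075, 1.0714)  len=0.3341
  (v5,v6,v2) [--+] → (-0.437305, 0.317727, 1.0714)–(-0.167027, 0.514075, 1.0714)  len=0.3341
  (v6,v7,v2) [--+] → (-0.540557, 0, 1.0714)–(-0.437305, 0.317727, 1.0714)  len=0.3341
  (v7,v8,v2) [--+] → (-0.437305, -0.317727, 1.0714)–(-0.540557, 0, 1.0714)  len=0.3341
  (v8,v9,v2) [--+] → (-0.167027, -0.514075, 1.0714)–(-0.437305, -0.317727, 1.0714)  len=0.3341
  (v9,v10,v2) [--+] → (0.167027, -0.514075, 1.0714)–(-0.167027, -0.514075, 1.0714)  len=0.3341
  (v10,v11,v2) [--+] → (0.437305, -0.317727, 1.0714)–(0.167027, -0.514075, 1.0714)  len=0.3341
  (v11,v1,v2) [--+] → (0.540557, 0, 1.0714)–(0.437305, -0.317727, 1.0714)  len=0.3341

Chained into 1 loop(s):
  loop 1: 10 segments, perimeter = 3.3407
Total perimeter = 3.341

loops=1 perimeter=3.341


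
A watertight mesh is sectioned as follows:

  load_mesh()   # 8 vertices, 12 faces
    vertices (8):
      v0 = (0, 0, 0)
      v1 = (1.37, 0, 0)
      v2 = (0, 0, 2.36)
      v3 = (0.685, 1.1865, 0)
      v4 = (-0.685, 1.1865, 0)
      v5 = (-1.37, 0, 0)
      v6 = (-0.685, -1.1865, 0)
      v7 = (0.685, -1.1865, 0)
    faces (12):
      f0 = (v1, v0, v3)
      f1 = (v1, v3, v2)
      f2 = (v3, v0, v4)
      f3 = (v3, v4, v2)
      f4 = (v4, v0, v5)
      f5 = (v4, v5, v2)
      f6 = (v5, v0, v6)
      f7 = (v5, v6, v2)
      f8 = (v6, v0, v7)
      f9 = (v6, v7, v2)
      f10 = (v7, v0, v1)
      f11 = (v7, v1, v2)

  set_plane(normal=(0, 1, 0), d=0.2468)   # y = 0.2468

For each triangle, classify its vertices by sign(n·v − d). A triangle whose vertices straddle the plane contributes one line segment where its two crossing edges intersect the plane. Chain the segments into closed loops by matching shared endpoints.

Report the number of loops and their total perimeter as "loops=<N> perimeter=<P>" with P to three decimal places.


Straddling triangles (6 of 12):
  (v1,v0,v3) [--+] → (0.142485, 0.2468, 0)–(1.22752, 0.2468, 0)  len=1.0850
  (v1,v3,v2) [-+-] → (1.22752, 0.2468, 0)–(0.142485, 0.2468, 1.8691)  len=2.1612
  (v3,v0,v4) [+-+] → (0.142485, 0.2468, 0)–(-0.142485, 0.2468, 0)  len=0.2850
  (v3,v4,v2) [++-] → (-0.142485, 0.2468, 1.8691)–(0.142485, 0.2468, 1.8691)  len=0.2850
  (v4,v0,v5) [+--] → (-0.142485, 0.2468, 0)–(-1.22752, 0.2468, 0)  len=1.0850
  (v4,v5,v2) [+--] → (-1.22752, 0.2468, 0)–(-0.142485, 0.2468, 1.8691)  len=2.1612

Chained into 1 loop(s):
  loop 1: 6 segments, perimeter = 7.0624
Total perimeter = 7.062

loops=1 perimeter=7.062


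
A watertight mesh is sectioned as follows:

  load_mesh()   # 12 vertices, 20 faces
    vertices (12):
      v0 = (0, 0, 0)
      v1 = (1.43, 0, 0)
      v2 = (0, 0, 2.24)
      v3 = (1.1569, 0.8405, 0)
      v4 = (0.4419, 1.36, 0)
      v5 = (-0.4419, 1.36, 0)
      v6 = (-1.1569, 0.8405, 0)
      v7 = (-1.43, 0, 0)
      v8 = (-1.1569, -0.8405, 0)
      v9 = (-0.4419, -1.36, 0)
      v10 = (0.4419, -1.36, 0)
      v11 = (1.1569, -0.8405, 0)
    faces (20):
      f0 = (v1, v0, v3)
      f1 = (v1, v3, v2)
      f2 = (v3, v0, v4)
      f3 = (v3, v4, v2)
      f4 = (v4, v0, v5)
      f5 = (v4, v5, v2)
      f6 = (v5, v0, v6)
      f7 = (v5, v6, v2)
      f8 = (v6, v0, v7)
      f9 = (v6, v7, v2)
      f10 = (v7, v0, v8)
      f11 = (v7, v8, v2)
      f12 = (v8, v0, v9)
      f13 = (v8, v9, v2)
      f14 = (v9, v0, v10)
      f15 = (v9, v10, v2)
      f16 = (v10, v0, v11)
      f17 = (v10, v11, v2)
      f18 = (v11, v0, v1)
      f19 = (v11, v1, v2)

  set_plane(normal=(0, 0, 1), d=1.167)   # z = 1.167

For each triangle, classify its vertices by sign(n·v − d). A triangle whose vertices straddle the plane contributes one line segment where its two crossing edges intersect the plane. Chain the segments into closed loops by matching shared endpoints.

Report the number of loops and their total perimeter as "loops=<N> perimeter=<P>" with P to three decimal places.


loops=1 perimeter=4.233

Straddling triangles (10 of 20):
  (v1,v3,v2) [--+] → (0.554176, 0.402615, 1.167)–(0.684996, 0, 1.167)  len=0.4233
  (v3,v4,v2) [--+] → (0.211678, 0.651464, 1.167)–(0.554176, 0.402615, 1.167)  len=0.4234
  (v4,v5,v2) [--+] → (-0.211678, 0.651464, 1.167)–(0.211678, 0.651464, 1.167)  len=0.4234
  (v5,v6,v2) [--+] → (-0.554176, 0.402615, 1.167)–(-0.211678, 0.651464, 1.167)  len=0.4234
  (v6,v7,v2) [--+] → (-0.684996, 0, 1.167)–(-0.554176, 0.402615, 1.167)  len=0.4233
  (v7,v8,v2) [--+] → (-0.554176, -0.402615, 1.167)–(-0.684996, 0, 1.167)  len=0.4233
  (v8,v9,v2) [--+] → (-0.211678, -0.651464, 1.167)–(-0.554176, -0.402615, 1.167)  len=0.4234
  (v9,v10,v2) [--+] → (0.211678, -0.651464, 1.167)–(-0.211678, -0.651464, 1.167)  len=0.4234
  (v10,v11,v2) [--+] → (0.554176, -0.402615, 1.167)–(0.211678, -0.651464, 1.167)  len=0.4234
  (v11,v1,v2) [--+] → (0.684996, 0, 1.167)–(0.554176, -0.402615, 1.167)  len=0.4233

Chained into 1 loop(s):
  loop 1: 10 segments, perimeter = 4.2335
Total perimeter = 4.233


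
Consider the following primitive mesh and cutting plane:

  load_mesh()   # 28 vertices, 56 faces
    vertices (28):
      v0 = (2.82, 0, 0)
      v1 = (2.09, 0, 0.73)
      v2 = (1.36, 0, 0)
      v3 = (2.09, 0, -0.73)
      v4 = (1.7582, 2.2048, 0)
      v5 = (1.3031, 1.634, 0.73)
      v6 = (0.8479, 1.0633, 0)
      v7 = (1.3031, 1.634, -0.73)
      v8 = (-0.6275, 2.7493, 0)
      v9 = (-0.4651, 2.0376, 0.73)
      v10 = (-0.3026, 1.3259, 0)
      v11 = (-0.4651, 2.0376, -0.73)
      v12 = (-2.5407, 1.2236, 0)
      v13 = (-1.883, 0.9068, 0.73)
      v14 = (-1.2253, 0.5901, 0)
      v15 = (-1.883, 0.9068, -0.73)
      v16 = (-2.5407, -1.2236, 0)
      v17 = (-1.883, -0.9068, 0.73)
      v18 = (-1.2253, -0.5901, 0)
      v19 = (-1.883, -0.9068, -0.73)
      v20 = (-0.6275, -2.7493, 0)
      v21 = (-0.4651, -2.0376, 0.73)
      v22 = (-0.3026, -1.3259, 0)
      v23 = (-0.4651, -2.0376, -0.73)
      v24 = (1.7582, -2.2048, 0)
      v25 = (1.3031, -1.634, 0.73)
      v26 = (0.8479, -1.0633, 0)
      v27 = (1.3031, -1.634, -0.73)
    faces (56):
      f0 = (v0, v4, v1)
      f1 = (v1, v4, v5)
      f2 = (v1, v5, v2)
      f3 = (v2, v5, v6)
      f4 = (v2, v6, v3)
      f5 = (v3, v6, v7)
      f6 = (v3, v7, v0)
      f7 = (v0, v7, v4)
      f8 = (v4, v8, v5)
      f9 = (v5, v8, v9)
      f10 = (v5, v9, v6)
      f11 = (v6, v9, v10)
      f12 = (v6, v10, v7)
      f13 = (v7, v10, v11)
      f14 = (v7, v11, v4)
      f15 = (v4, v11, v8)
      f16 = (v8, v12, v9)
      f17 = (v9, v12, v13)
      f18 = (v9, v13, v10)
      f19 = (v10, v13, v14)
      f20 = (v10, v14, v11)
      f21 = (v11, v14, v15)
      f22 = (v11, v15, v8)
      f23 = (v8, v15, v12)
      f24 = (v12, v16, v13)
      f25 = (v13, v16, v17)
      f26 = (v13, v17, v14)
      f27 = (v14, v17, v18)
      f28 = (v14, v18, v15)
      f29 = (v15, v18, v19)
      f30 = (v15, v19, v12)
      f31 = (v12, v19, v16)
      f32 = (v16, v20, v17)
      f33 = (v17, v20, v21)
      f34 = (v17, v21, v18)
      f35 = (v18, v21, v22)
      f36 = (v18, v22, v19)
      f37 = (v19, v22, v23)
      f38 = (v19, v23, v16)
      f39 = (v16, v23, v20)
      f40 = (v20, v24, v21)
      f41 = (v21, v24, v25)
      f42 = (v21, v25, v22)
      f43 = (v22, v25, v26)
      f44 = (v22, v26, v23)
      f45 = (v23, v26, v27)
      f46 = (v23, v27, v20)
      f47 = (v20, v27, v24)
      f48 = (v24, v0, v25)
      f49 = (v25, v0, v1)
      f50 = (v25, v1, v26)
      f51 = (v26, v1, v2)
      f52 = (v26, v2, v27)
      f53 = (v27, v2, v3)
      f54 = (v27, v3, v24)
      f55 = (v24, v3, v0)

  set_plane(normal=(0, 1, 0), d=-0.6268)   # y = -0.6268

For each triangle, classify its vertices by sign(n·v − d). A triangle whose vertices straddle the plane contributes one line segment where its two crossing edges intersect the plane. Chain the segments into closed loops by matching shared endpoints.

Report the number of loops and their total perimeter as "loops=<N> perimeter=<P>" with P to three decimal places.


Straddling triangles (18 of 56):
  (v12,v16,v13) [+-+] → (-2.5407, -0.6268, 0)–(-2.35646, -0.6268, 0.204499)  len=0.2753
  (v13,v16,v17) [+--] → (-2.35646, -0.6268, 0.204499)–(-1.883, -0.6268, 0.73)  len=0.7073
  (v13,v17,v14) [+-+] → (-1.883, -0.6268, 0.73)–(-1.75998, -0.6268, 0.593451)  len=0.1838
  (v14,v17,v18) [+-+] → (-1.75998, -0.6268, 0.593451)–(-1.30152, -0.6268, 0.0845943)  len=0.6849
  (v15,v18,v19) [++-] → (-1.30152, -0.6268, -0.0845943)–(-1.883, -0.6268, -0.73)  len=0.8687
  (v15,v19,v12) [+-+] → (-1.883, -0.6268, -0.73)–(-1.96944, -0.6268, -0.634056)  len=0.1291
  (v12,v19,v16) [+--] → (-1.96944, -0.6268, -0.634056)–(-2.5407, -0.6268, 0)  len=0.8534
  (v17,v21,v18) [--+] → (-1.20603, -0.6268, 0.0185085)–(-1.30152, -0.6268, 0.0845943)  len=0.1161
  (v18,v21,v22) [+--] → (-1.20603, -0.6268, 0.0185085)–(-1.17928, -0.6268, 0)  len=0.0325
  (v18,v22,v19) [+--] → (-1.17928, -0.6268, 0)–(-1.30152, -0.6268, -0.0845943)  len=0.1487
  (v24,v0,v25) [-+-] → (2.51814, -0.6268, 0)–(2.23812, -0.6268, 0.280027)  len=0.3960
  (v25,v0,v1) [-++] → (2.23812, -0.6268, 0.280027)–(1.78815, -0.6268, 0.73)  len=0.6364
  (v25,v1,v26) [-+-] → (1.78815, -0.6268, 0.73)–(1.3578, -0.6268, 0.299676)  len=0.6086
  (v26,v1,v2) [-++] → (1.3578, -0.6268, 0.299676)–(1.05812, -0.6268, 0)  len=0.4238
  (v26,v2,v27) [-+-] → (1.05812, -0.6268, 0)–(1.33817, -0.6268, -0.280027)  len=0.3960
  (v27,v2,v3) [-++] → (1.33817, -0.6268, -0.280027)–(1.78815, -0.6268, -0.73)  len=0.6364
  (v27,v3,v24) [-+-] → (1.78815, -0.6268, -0.73)–(1.99567, -0.6268, -0.522469)  len=0.2935
  (v24,v3,v0) [-++] → (1.99567, -0.6268, -0.522469)–(2.51814, -0.6268, 0)  len=0.7389

Chained into 2 loop(s):
  loop 1: 10 segments, perimeter = 3.9999
  loop 2: 8 segments, perimeter = 4.1295
Total perimeter = 8.129

loops=2 perimeter=8.129


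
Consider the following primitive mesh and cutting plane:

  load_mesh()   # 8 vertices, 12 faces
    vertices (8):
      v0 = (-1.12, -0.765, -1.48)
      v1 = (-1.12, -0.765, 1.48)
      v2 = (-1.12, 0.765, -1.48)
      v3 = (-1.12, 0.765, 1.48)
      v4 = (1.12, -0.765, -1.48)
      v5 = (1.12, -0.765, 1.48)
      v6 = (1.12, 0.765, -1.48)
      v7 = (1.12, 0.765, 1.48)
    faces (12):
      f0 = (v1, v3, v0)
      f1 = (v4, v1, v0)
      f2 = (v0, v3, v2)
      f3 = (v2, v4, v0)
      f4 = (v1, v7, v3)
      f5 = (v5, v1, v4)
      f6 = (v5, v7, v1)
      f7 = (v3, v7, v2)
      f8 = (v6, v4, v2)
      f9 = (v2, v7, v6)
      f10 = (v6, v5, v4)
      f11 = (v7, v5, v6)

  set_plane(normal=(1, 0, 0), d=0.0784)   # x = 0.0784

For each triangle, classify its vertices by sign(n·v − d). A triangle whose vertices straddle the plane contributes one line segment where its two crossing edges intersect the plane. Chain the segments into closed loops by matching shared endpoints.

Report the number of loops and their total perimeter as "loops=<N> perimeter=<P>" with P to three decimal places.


loops=1 perimeter=8.980

Straddling triangles (8 of 12):
  (v4,v1,v0) [+--] → (0.0784, -0.765, -0.1036)–(0.0784, -0.765, -1.48)  len=1.3764
  (v2,v4,v0) [-+-] → (0.0784, -0.05355, -1.48)–(0.0784, -0.765, -1.48)  len=0.7114
  (v1,v7,v3) [-+-] → (0.0784, 0.05355, 1.48)–(0.0784, 0.765, 1.48)  len=0.7114
  (v5,v1,v4) [+-+] → (0.0784, -0.765, 1.48)–(0.0784, -0.765, -0.1036)  len=1.5836
  (v5,v7,v1) [++-] → (0.0784, 0.05355, 1.48)–(0.0784, -0.765, 1.48)  len=0.8186
  (v3,v7,v2) [-+-] → (0.0784, 0.765, 1.48)–(0.0784, 0.765, 0.1036)  len=1.3764
  (v6,v4,v2) [++-] → (0.0784, -0.05355, -1.48)–(0.0784, 0.765, -1.48)  len=0.8186
  (v2,v7,v6) [-++] → (0.0784, 0.765, 0.1036)–(0.0784, 0.765, -1.48)  len=1.5836

Chained into 1 loop(s):
  loop 1: 8 segments, perimeter = 8.9800
Total perimeter = 8.980


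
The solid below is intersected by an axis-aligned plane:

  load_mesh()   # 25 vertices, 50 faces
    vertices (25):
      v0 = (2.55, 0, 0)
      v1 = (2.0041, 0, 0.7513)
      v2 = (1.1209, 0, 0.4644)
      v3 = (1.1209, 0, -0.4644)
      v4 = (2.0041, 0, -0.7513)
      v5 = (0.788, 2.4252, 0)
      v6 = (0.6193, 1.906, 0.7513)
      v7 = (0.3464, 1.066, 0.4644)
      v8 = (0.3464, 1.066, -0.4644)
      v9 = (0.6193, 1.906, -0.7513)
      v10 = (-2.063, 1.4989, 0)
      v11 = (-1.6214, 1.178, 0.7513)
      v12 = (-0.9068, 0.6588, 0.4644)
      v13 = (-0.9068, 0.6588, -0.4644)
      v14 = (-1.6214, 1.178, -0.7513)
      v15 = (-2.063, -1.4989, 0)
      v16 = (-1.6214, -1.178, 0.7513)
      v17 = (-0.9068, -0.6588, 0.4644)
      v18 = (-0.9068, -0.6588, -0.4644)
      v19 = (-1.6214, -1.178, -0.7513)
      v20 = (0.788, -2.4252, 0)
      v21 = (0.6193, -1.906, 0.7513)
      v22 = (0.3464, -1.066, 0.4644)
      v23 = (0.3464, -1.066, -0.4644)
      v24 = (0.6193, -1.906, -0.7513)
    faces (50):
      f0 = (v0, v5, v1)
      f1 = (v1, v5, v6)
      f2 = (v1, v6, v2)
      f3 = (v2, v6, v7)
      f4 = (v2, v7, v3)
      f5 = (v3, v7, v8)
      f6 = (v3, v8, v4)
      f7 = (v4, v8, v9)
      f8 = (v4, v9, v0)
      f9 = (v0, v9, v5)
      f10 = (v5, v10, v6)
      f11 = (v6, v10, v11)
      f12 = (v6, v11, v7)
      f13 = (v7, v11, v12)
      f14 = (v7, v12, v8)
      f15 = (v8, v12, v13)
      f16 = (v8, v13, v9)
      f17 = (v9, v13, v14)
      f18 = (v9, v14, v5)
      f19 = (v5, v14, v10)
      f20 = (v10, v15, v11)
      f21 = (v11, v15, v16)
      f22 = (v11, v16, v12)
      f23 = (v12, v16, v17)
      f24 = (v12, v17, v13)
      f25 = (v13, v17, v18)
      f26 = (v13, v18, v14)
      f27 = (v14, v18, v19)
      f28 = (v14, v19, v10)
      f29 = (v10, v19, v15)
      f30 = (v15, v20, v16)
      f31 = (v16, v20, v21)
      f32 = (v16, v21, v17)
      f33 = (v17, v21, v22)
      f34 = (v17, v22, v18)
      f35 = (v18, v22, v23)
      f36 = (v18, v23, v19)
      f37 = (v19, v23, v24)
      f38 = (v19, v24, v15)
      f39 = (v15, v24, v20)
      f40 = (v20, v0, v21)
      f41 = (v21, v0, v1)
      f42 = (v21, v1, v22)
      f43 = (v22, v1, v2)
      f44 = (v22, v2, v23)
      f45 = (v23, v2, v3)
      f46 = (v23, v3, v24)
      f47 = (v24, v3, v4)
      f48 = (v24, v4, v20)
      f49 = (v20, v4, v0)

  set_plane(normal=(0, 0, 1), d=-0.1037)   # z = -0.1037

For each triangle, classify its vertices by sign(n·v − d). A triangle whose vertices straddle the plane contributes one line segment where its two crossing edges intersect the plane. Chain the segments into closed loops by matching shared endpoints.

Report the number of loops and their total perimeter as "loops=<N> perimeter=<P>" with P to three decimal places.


Straddling triangles (20 of 50):
  (v2,v7,v3) [++-] → (0.820122, 0.413982, -0.1037)–(1.1209, 0, -0.1037)  len=0.5117
  (v3,v7,v8) [-+-] → (0.820122, 0.413982, -0.1037)–(0.3464, 1.066, -0.1037)  len=0.8059
  (v4,v9,v0) [--+] → (2.28351, 0.26308, -0.1037)–(2.47465, 0, -0.1037)  len=0.3252
  (v0,v9,v5) [+-+] → (2.28351, 0.26308, -0.1037)–(0.764715, 2.35354, -0.1037)  len=2.5839
  (v7,v12,v8) [++-] → (-0.140281, 0.907864, -0.1037)–(0.3464, 1.066, -0.1037)  len=0.5117
  (v8,v12,v13) [-+-] → (-0.140281, 0.907864, -0.1037)–(-0.9068, 0.6588, -0.1037)  len=0.8060
  (v9,v14,v5) [--+] → (0.455437, 2.25305, -0.1037)–(0.764715, 2.35354, -0.1037)  len=0.3252
  (v5,v14,v10) [+-+] → (0.455437, 2.25305, -0.1037)–(-2.00205, 1.45461, -0.1037)  len=2.5839
  (v12,v17,v13) [++-] → (-0.9068, 0.147109, -0.1037)–(-0.9068, 0.6588, -0.1037)  len=0.5117
  (v13,v17,v18) [-+-] → (-0.9068, 0.147109, -0.1037)–(-0.9068, -0.6588, -0.1037)  len=0.8059
  (v14,v19,v10) [--+] → (-2.00205, 1.12941, -0.1037)–(-2.00205, 1.45461, -0.1037)  len=0.3252
  (v10,v19,v15) [+-+] → (-2.00205, 1.12941, -0.1037)–(-2.00205, -1.45461, -0.1037)  len=2.5840
  (v17,v22,v18) [++-] → (-0.420119, -0.816936, -0.1037)–(-0.9068, -0.6588, -0.1037)  len=0.5117
  (v18,v22,v23) [-+-] → (-0.420119, -0.816936, -0.1037)–(0.3464, -1.066, -0.1037)  len=0.8060
  (v19,v24,v15) [--+] → (-1.69277, -1.55509, -0.1037)–(-2.00205, -1.45461, -0.1037)  len=0.3252
  (v15,v24,v20) [+-+] → (-1.69277, -1.55509, -0.1037)–(0.764715, -2.35354, -0.1037)  len=2.5839
  (v22,v2,v23) [++-] → (0.647178, -0.652018, -0.1037)–(0.3464, -1.066, -0.1037)  len=0.5117
  (v23,v2,v3) [-+-] → (0.647178, -0.652018, -0.1037)–(1.1209, 0, -0.1037)  len=0.8059
  (v24,v4,v20) [--+] → (0.955855, -2.09046, -0.1037)–(0.764715, -2.35354, -0.1037)  len=0.3252
  (v20,v4,v0) [+-+] → (0.955855, -2.09046, -0.1037)–(2.47465, 0, -0.1037)  len=2.5839

Chained into 2 loop(s):
  loop 1: 10 segments, perimeter = 6.5883
  loop 2: 10 segments, perimeter = 14.5457
Total perimeter = 21.134

loops=2 perimeter=21.134


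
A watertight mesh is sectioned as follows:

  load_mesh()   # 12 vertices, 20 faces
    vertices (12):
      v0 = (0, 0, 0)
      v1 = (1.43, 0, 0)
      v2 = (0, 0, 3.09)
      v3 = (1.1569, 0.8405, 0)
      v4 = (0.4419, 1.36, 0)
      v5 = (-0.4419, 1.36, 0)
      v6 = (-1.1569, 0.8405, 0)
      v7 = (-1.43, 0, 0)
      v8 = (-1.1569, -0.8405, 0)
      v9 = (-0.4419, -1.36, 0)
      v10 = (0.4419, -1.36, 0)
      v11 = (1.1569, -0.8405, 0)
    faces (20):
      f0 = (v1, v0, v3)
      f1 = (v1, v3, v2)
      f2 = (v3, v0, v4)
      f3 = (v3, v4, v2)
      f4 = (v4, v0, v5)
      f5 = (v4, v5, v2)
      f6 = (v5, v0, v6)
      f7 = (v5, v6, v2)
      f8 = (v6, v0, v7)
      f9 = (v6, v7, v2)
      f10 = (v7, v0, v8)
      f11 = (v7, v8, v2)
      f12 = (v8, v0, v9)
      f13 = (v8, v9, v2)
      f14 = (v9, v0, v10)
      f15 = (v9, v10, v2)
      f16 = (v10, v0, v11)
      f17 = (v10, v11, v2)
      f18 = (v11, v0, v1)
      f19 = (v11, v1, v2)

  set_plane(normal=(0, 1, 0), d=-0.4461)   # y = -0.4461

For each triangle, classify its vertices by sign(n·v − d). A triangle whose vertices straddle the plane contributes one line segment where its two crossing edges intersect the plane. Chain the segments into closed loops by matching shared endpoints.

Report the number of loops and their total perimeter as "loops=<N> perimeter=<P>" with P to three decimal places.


Straddling triangles (10 of 20):
  (v7,v0,v8) [++-] → (-0.614031, -0.4461, 0)–(-1.28505, -0.4461, 0)  len=0.6710
  (v7,v8,v2) [+-+] → (-1.28505, -0.4461, 0)–(-0.614031, -0.4461, 1.44997)  len=1.5977
  (v8,v0,v9) [-+-] → (-0.614031, -0.4461, 0)–(-0.14495, -0.4461, 0)  len=0.4691
  (v8,v9,v2) [--+] → (-0.14495, -0.4461, 2.07643)–(-0.614031, -0.4461, 1.44997)  len=0.7826
  (v9,v0,v10) [-+-] → (-0.14495, -0.4461, 0)–(0.14495, -0.4461, 0)  len=0.2899
  (v9,v10,v2) [--+] → (0.14495, -0.4461, 2.07643)–(-0.14495, -0.4461, 2.07643)  len=0.2899
  (v10,v0,v11) [-+-] → (0.14495, -0.4461, 0)–(0.614031, -0.4461, 0)  len=0.4691
  (v10,v11,v2) [--+] → (0.614031, -0.4461, 1.44997)–(0.14495, -0.4461, 2.07643)  len=0.7826
  (v11,v0,v1) [-++] → (0.614031, -0.4461, 0)–(1.28505, -0.4461, 0)  len=0.6710
  (v11,v1,v2) [-++] → (1.28505, -0.4461, 0)–(0.614031, -0.4461, 1.44997)  len=1.5977

Chained into 1 loop(s):
  loop 1: 10 segments, perimeter = 7.6207
Total perimeter = 7.621

loops=1 perimeter=7.621


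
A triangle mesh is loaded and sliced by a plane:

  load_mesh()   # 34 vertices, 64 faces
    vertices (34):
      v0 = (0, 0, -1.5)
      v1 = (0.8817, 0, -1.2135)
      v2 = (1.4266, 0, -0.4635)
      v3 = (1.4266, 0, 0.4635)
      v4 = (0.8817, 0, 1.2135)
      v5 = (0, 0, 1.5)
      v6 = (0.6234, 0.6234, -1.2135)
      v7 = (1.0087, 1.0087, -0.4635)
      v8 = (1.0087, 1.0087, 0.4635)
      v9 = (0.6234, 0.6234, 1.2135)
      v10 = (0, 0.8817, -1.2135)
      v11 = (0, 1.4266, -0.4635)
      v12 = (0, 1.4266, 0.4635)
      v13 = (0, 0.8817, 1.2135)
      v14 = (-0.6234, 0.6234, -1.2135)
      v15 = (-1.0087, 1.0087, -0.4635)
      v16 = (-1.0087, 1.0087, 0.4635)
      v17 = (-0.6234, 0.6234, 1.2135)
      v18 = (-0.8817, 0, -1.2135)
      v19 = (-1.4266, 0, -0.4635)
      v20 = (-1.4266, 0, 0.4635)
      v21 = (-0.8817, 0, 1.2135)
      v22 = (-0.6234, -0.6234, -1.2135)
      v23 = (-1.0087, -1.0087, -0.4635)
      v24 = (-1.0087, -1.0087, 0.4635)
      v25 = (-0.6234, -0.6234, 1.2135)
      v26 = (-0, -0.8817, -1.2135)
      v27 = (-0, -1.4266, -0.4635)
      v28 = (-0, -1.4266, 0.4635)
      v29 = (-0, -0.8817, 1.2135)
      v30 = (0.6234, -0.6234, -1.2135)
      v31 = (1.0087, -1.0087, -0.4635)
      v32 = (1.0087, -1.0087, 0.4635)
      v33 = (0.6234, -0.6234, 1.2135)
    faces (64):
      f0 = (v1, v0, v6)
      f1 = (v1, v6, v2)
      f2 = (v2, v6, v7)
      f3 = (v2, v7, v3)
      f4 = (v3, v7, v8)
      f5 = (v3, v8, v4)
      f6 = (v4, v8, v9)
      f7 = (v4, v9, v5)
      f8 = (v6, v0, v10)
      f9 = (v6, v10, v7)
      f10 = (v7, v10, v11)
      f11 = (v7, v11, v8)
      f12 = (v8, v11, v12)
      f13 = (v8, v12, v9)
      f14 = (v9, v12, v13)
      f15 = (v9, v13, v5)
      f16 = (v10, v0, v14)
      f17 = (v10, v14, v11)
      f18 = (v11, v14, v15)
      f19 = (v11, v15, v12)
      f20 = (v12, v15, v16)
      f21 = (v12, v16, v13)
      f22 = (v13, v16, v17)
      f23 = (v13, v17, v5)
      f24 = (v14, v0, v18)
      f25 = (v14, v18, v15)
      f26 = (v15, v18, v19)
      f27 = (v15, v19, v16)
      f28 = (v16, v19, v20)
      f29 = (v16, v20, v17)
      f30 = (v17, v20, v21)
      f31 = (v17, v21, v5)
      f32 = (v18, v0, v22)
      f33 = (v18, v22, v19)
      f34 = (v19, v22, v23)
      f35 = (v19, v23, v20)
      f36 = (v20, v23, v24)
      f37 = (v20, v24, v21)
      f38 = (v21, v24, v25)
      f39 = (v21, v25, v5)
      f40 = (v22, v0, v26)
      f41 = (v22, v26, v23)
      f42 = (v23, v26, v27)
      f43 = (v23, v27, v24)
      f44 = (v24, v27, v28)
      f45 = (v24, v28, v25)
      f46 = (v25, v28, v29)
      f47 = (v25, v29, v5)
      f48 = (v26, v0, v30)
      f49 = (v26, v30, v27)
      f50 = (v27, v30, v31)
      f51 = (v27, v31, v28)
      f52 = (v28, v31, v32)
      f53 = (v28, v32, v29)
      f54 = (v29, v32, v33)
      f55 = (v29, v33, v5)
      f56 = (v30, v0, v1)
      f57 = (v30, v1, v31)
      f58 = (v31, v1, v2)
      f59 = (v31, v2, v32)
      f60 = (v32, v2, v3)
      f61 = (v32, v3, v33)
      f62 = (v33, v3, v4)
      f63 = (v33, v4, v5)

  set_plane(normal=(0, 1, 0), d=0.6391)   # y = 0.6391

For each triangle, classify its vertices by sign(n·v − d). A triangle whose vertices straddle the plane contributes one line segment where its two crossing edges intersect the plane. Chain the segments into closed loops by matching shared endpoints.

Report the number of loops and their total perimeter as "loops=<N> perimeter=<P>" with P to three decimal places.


loops=1 perimeter=8.021

Straddling triangles (20 of 64):
  (v2,v6,v7) [--+] → (0.6391, 0.6391, -1.18294)–(1.16182, 0.6391, -0.4635)  len=0.8893
  (v2,v7,v3) [-+-] → (1.16182, 0.6391, -0.4635)–(1.16182, 0.6391, -0.123836)  len=0.3397
  (v3,v7,v8) [-++] → (1.16182, 0.6391, -0.123836)–(1.16182, 0.6391, 0.4635)  len=0.5873
  (v3,v8,v4) [-+-] → (1.16182, 0.6391, 0.4635)–(0.962166, 0.6391, 0.738309)  len=0.3397
  (v4,v8,v9) [-+-] → (0.962166, 0.6391, 0.738309)–(0.6391, 0.6391, 1.18294)  len=0.5496
  (v6,v0,v10) [--+] → (0, 0.6391, -1.29233)–(0.585508, 0.6391, -1.2135)  len=0.5908
  (v6,v10,v7) [-++] → (0.585508, 0.6391, -1.2135)–(0.6391, 0.6391, -1.18294)  len=0.0617
  (v8,v12,v9) [++-] → (0.611215, 0.6391, 1.19884)–(0.6391, 0.6391, 1.18294)  len=0.0321
  (v9,v12,v13) [-++] → (0.611215, 0.6391, 1.19884)–(0.585508, 0.6391, 1.2135)  len=0.0296
  (v9,v13,v5) [-+-] → (0.585508, 0.6391, 1.2135)–(0, 0.6391, 1.29233)  len=0.5908
  (v10,v0,v14) [+--] → (0, 0.6391, -1.29233)–(-0.585508, 0.6391, -1.2135)  len=0.5908
  (v10,v14,v11) [+-+] → (-0.585508, 0.6391, -1.2135)–(-0.611215, 0.6391, -1.19884)  len=0.0296
  (v11,v14,v15) [+-+] → (-0.611215, 0.6391, -1.19884)–(-0.6391, 0.6391, -1.18294)  len=0.0321
  (v13,v16,v17) [++-] → (-0.6391, 0.6391, 1.18294)–(-0.585508, 0.6391, 1.2135)  len=0.0617
  (v13,v17,v5) [+--] → (-0.585508, 0.6391, 1.2135)–(0, 0.6391, 1.29233)  len=0.5908
  (v14,v18,v15) [--+] → (-0.962166, 0.6391, -0.738309)–(-0.6391, 0.6391, -1.18294)  len=0.5496
  (v15,v18,v19) [+--] → (-0.962166, 0.6391, -0.738309)–(-1.16182, 0.6391, -0.4635)  len=0.3397
  (v15,v19,v16) [+-+] → (-1.16182, 0.6391, -0.4635)–(-1.16182, 0.6391, 0.123836)  len=0.5873
  (v16,v19,v20) [+--] → (-1.16182, 0.6391, 0.123836)–(-1.16182, 0.6391, 0.4635)  len=0.3397
  (v16,v20,v17) [+--] → (-1.16182, 0.6391, 0.4635)–(-0.6391, 0.6391, 1.18294)  len=0.8893

Chained into 1 loop(s):
  loop 1: 20 segments, perimeter = 8.0211
Total perimeter = 8.021


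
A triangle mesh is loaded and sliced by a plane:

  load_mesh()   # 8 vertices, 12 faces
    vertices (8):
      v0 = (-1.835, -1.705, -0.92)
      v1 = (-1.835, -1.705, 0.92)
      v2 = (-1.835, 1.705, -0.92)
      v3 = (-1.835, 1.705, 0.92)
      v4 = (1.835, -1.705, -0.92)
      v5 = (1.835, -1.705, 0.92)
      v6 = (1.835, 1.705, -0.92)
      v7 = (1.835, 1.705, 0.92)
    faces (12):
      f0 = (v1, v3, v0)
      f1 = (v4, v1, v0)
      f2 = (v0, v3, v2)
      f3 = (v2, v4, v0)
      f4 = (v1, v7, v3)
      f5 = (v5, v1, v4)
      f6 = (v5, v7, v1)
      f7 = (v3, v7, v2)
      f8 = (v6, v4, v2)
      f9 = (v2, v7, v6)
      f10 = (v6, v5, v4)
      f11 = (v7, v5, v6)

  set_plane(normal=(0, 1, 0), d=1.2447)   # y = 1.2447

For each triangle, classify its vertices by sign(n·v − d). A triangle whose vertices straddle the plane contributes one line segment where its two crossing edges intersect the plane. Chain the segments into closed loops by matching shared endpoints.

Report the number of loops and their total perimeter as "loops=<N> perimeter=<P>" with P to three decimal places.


Straddling triangles (8 of 12):
  (v1,v3,v0) [-+-] → (-1.835, 1.2447, 0.92)–(-1.835, 1.2447, 0.671627)  len=0.2484
  (v0,v3,v2) [-++] → (-1.835, 1.2447, 0.671627)–(-1.835, 1.2447, -0.92)  len=1.5916
  (v2,v4,v0) [+--] → (-1.3396, 1.2447, -0.92)–(-1.835, 1.2447, -0.92)  len=0.4954
  (v1,v7,v3) [-++] → (1.3396, 1.2447, 0.92)–(-1.835, 1.2447, 0.92)  len=3.1746
  (v5,v7,v1) [-+-] → (1.835, 1.2447, 0.92)–(1.3396, 1.2447, 0.92)  len=0.4954
  (v6,v4,v2) [+-+] → (1.835, 1.2447, -0.92)–(-1.3396, 1.2447, -0.92)  len=3.1746
  (v6,v5,v4) [+--] → (1.835, 1.2447, -0.671627)–(1.835, 1.2447, -0.92)  len=0.2484
  (v7,v5,v6) [+-+] → (1.835, 1.2447, 0.92)–(1.835, 1.2447, -0.671627)  len=1.5916

Chained into 1 loop(s):
  loop 1: 8 segments, perimeter = 11.0200
Total perimeter = 11.020

loops=1 perimeter=11.020


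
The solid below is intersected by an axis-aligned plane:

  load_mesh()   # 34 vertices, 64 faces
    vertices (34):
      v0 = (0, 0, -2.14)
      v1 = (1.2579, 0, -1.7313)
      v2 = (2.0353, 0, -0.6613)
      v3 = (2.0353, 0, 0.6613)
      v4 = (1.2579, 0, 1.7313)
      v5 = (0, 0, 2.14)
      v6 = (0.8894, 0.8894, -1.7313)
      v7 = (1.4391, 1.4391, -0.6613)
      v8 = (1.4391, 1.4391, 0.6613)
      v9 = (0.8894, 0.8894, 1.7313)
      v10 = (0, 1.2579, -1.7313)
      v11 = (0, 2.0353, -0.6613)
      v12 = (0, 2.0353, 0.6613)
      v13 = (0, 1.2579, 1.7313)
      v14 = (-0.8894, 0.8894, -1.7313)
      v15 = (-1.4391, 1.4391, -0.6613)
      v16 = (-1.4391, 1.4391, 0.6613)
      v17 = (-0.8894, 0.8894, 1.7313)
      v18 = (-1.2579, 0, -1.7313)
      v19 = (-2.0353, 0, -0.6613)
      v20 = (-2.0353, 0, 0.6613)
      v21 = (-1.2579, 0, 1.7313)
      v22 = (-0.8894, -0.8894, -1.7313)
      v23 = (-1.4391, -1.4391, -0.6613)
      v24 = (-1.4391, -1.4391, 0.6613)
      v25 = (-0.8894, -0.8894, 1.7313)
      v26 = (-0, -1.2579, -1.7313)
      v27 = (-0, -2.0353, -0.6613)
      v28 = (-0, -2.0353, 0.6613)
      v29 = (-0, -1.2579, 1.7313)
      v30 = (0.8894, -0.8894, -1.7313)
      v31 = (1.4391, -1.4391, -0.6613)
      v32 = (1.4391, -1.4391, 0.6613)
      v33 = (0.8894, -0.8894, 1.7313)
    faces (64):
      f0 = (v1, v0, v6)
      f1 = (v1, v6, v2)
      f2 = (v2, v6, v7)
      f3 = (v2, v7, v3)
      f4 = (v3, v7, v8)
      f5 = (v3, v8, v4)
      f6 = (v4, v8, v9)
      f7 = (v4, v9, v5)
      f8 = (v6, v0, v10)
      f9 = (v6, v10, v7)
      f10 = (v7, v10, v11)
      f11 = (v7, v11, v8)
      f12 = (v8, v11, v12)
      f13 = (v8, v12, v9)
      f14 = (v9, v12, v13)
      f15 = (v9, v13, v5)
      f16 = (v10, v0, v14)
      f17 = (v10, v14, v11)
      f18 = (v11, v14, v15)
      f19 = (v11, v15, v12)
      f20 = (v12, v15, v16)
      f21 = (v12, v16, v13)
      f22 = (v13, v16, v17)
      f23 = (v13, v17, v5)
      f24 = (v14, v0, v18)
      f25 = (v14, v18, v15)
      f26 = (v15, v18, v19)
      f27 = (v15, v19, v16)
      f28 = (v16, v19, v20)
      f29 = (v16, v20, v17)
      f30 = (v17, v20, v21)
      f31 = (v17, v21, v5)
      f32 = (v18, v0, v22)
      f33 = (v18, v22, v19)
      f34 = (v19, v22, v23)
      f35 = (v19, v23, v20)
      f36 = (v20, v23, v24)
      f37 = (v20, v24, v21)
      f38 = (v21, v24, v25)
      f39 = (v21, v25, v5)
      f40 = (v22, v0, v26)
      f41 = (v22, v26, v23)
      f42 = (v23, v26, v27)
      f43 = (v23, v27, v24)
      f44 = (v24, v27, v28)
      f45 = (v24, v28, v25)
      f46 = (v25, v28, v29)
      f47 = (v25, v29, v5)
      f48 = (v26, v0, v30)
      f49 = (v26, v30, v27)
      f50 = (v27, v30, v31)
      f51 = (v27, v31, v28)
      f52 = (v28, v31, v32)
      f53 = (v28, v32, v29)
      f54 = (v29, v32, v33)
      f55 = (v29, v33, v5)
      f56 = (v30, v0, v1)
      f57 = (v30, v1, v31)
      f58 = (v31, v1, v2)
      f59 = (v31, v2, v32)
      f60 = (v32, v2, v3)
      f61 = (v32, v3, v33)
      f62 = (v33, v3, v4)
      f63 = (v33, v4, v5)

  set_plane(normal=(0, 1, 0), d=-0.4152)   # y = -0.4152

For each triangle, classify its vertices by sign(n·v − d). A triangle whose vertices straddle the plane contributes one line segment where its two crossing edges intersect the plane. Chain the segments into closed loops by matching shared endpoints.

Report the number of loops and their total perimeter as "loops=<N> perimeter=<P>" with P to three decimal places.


loops=1 perimeter=12.432

Straddling triangles (20 of 64):
  (v18,v0,v22) [++-] → (-0.4152, -0.4152, -1.94921)–(-1.08587, -0.4152, -1.7313)  len=0.7052
  (v18,v22,v19) [+-+] → (-1.08587, -0.4152, -1.7313)–(-1.50036, -0.4152, -1.16081)  len=0.7052
  (v19,v22,v23) [+--] → (-1.50036, -0.4152, -1.16081)–(-1.86329, -0.4152, -0.6613)  len=0.6174
  (v19,v23,v20) [+-+] → (-1.86329, -0.4152, -0.6613)–(-1.86329, -0.4152, 0.279712)  len=0.9410
  (v20,v23,v24) [+--] → (-1.86329, -0.4152, 0.279712)–(-1.86329, -0.4152, 0.6613)  len=0.3816
  (v20,v24,v21) [+-+] → (-1.86329, -0.4152, 0.6613)–(-1.31018, -0.4152, 1.42259)  len=0.9410
  (v21,v24,v25) [+--] → (-1.31018, -0.4152, 1.42259)–(-1.08587, -0.4152, 1.7313)  len=0.3816
  (v21,v25,v5) [+-+] → (-1.08587, -0.4152, 1.7313)–(-0.4152, -0.4152, 1.94921)  len=0.7052
  (v22,v0,v26) [-+-] → (-0.4152, -0.4152, -1.94921)–(0, -0.4152, -2.0051)  len=0.4189
  (v25,v29,v5) [--+] → (0, -0.4152, 2.0051)–(-0.4152, -0.4152, 1.94921)  len=0.4189
  (v26,v0,v30) [-+-] → (0, -0.4152, -2.0051)–(0.4152, -0.4152, -1.94921)  len=0.4189
  (v29,v33,v5) [--+] → (0.4152, -0.4152, 1.94921)–(0, -0.4152, 2.0051)  len=0.4189
  (v30,v0,v1) [-++] → (0.4152, -0.4152, -1.94921)–(1.08587, -0.4152, -1.7313)  len=0.7052
  (v30,v1,v31) [-+-] → (1.08587, -0.4152, -1.7313)–(1.31018, -0.4152, -1.42259)  len=0.3816
  (v31,v1,v2) [-++] → (1.31018, -0.4152, -1.42259)–(1.86329, -0.4152, -0.6613)  len=0.9410
  (v31,v2,v32) [-+-] → (1.86329, -0.4152, -0.6613)–(1.86329, -0.4152, -0.279712)  len=0.3816
  (v32,v2,v3) [-++] → (1.86329, -0.4152, -0.279712)–(1.86329, -0.4152, 0.6613)  len=0.9410
  (v32,v3,v33) [-+-] → (1.86329, -0.4152, 0.6613)–(1.50036, -0.4152, 1.16081)  len=0.6174
  (v33,v3,v4) [-++] → (1.50036, -0.4152, 1.16081)–(1.08587, -0.4152, 1.7313)  len=0.7052
  (v33,v4,v5) [-++] → (1.08587, -0.4152, 1.7313)–(0.4152, -0.4152, 1.94921)  len=0.7052

Chained into 1 loop(s):
  loop 1: 20 segments, perimeter = 12.4321
Total perimeter = 12.432


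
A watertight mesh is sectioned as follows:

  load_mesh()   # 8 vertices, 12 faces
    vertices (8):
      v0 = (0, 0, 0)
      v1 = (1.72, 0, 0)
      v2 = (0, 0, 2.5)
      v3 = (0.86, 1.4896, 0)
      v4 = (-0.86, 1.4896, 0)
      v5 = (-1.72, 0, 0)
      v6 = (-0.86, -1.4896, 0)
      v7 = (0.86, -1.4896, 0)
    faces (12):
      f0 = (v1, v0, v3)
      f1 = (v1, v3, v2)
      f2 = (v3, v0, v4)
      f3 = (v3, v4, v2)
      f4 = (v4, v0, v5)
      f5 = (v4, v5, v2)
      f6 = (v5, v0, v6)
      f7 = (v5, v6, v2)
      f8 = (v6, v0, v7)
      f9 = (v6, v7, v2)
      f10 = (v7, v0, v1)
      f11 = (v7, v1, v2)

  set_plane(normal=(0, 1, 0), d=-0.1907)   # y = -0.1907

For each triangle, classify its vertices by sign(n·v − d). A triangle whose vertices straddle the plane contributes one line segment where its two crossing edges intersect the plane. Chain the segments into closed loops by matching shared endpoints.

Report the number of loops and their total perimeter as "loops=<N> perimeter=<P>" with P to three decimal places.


loops=1 perimeter=8.732

Straddling triangles (6 of 12):
  (v5,v0,v6) [++-] → (-0.110098, -0.1907, 0)–(-1.6099, -0.1907, 0)  len=1.4998
  (v5,v6,v2) [+-+] → (-1.6099, -0.1907, 0)–(-0.110098, -0.1907, 2.17995)  len=2.6461
  (v6,v0,v7) [-+-] → (-0.110098, -0.1907, 0)–(0.110098, -0.1907, 0)  len=0.2202
  (v6,v7,v2) [--+] → (0.110098, -0.1907, 2.17995)–(-0.110098, -0.1907, 2.17995)  len=0.2202
  (v7,v0,v1) [-++] → (0.110098, -0.1907, 0)–(1.6099, -0.1907, 0)  len=1.4998
  (v7,v1,v2) [-++] → (1.6099, -0.1907, 0)–(0.110098, -0.1907, 2.17995)  len=2.6461

Chained into 1 loop(s):
  loop 1: 6 segments, perimeter = 8.7321
Total perimeter = 8.732
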